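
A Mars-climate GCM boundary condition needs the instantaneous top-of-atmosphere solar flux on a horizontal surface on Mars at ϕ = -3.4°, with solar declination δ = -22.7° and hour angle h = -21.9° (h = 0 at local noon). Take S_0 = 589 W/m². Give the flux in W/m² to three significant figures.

517 W/m²

cos θ_z = sin ϕ sin δ + cos ϕ cos δ cos h = 0.022887 + 0.854458 = 0.877345.
Flux = S_0 · cos θ_z = 589 × 0.877345 = 516.8 W/m².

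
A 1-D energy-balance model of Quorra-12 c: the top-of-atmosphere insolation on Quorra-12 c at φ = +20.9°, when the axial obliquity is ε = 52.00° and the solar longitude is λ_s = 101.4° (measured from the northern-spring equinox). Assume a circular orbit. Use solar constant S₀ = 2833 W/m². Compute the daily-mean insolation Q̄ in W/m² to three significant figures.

Solar declination: sin δ = sin ε · sin λ_s = sin 52.00° × sin 101.4° = 0.77246, so δ = +50.576°.
cos H₀ = −tan(+20.9°) tan(+50.576°) = -0.4645, H₀ = 2.0538 rad.
Bracket: H₀ sin φ sin δ + cos φ cos δ sin H₀ = 2.0538×0.35674×0.77246 + 0.93420×0.63506×0.88558 = 0.565960 + 0.525391 = 1.091351.
Q̄ = (S₀/π) × [bracket] = (2833/π) × 1.091351 = 984.1 W/m².

Q̄ ≈ 984 W/m²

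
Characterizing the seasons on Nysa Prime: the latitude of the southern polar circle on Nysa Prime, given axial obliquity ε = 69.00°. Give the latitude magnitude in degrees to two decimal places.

21.00°

The polar circle is the lowest latitude that experiences at least one full rotation of continuous darkness at the northern-summer solstice; it lies at |ϕ| = 90° − ε = 90° − 69.00° = 21.00°.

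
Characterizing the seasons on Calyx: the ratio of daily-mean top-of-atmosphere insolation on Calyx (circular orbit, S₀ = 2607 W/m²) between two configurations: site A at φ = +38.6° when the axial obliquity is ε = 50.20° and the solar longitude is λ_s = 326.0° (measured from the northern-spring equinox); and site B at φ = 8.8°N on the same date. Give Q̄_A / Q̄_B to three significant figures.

— Configuration A (φ=+38.6°):
Solar declination: sin δ = sin ε · sin λ_s = sin 50.20° × sin 326.0° = -0.42962, so δ = -25.443°.
cos H₀ = −tan(+38.6°) tan(-25.443°) = 0.3798, H₀ = 1.1812 rad.
Bracket: H₀ sin φ sin δ + cos φ cos δ sin H₀ = 1.1812×0.62388×-0.42962 + 0.78152×0.90301×0.92507 = -0.316599 + 0.652841 = 0.336242.
Q̄ = (S₀/π) × [bracket] = (2607/π) × 0.336242 = 279.03 W/m².
— Configuration B (φ=+8.8°):
cos H₀ = −tan(+8.8°) tan(-25.443°) = 0.0737, H₀ = 1.4971 rad.
Bracket: H₀ sin φ sin δ + cos φ cos δ sin H₀ = 1.4971×0.15299×-0.42962 + 0.98823×0.90301×0.99728 = -0.098401 + 0.889954 = 0.791553.
Q̄ = (S₀/π) × [bracket] = (2607/π) × 0.791553 = 656.86 W/m².
Ratio Q̄_A / Q̄_B = 279.03 / 656.86 = 0.4248.

Q̄_A / Q̄_B ≈ 0.425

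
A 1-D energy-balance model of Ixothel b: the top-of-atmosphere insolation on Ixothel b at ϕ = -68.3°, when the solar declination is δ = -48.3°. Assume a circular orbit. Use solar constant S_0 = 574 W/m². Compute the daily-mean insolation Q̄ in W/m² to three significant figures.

cos h₀ = −tan(-68.3°) tan(-48.300°) = -2.8204 ≤ −1 ⇒ polar day, h₀ = π.
Bracket: h₀ sin ϕ sin δ + cos ϕ cos δ sin h₀ = 3.1416×-0.92913×-0.74664 + 0.36975×0.66523×0.00000 = 2.179408 + 0.000000 = 2.179408.
Q̄ = (S_0/π) × [bracket] = (574/π) × 2.179408 = 398.2 W/m².

Q̄ ≈ 398 W/m²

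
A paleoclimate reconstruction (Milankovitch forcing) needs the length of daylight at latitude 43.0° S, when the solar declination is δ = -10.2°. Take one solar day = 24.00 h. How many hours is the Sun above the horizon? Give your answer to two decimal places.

cos h₀ = −tan ϕ · tan δ = −tan(-43.0°) × tan(-10.200°) = -0.1678, so h₀ = 1.7394 rad = 99.66°.
Daylight = 2h₀/(2π) × 24.00 h = (1.7394/π) × 24.00 = 13.29 h.

13.29 h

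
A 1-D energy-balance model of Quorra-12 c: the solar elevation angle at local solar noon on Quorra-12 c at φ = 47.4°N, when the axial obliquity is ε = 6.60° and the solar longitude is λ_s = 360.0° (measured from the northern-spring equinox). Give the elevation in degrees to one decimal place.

42.6°

Solar declination: sin δ = sin ε · sin λ_s = sin 6.60° × sin 360.0° = -0.00000, so δ = -0.000°.
At local noon the hour angle is zero, so the zenith angle equals |φ − δ| = |+47.4° − (-0.000°)| = 47.400°.
Elevation = 90° − 47.400° = 42.6°.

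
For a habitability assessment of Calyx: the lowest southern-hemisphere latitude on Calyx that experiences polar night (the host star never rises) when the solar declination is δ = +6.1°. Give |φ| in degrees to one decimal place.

|φ| = 83.9°

Polar night requires cos H₀ = −tan φ tan δ ≥ 1, i.e. tan φ tan δ ≤ −1.
The boundary is |tan φ| · |tan δ| = 1, so |φ| = 90° − |δ| = 90° − 6.1° = 83.9° in the southern hemisphere.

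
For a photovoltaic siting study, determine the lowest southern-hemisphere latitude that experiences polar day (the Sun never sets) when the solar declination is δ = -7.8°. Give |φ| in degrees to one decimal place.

|φ| = 82.2°

Polar day requires cos H₀ = −tan φ tan δ ≤ −1, i.e. tan φ tan δ ≥ 1.
The boundary is |tan φ| · |tan δ| = 1, so |φ| = 90° − |δ| = 90° − 7.8° = 82.2° in the southern hemisphere.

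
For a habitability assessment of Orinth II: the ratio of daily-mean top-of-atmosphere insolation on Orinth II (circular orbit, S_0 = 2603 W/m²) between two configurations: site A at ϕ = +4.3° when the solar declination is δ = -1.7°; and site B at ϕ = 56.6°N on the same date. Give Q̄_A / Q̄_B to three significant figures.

Q̄_A / Q̄_B ≈ 1.94

— Configuration A (ϕ=+4.3°):
cos h₀ = −tan(+4.3°) tan(-1.700°) = 0.0022, h₀ = 1.5686 rad.
Bracket: h₀ sin ϕ sin δ + cos ϕ cos δ sin h₀ = 1.5686×0.07498×-0.02967 + 0.99719×0.99956×1.00000 = -0.003490 + 0.996751 = 0.993261.
Q̄ = (S_0/π) × [bracket] = (2603/π) × 0.993261 = 822.98 W/m².
— Configuration B (ϕ=+56.6°):
cos h₀ = −tan(+56.6°) tan(-1.700°) = 0.0450, h₀ = 1.5258 rad.
Bracket: h₀ sin ϕ sin δ + cos ϕ cos δ sin h₀ = 1.5258×0.83485×-0.02967 + 0.55048×0.99956×0.99899 = -0.037794 + 0.549682 = 0.511888.
Q̄ = (S_0/π) × [bracket] = (2603/π) × 0.511888 = 424.13 W/m².
Ratio Q̄_A / Q̄_B = 822.98 / 424.13 = 1.940.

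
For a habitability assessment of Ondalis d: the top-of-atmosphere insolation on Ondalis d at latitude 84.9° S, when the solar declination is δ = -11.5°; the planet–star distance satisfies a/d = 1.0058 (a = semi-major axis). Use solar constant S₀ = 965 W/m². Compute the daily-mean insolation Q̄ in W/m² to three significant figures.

Q̄ ≈ 194 W/m²

cos H₀ = −tan(-84.9°) tan(-11.500°) = -2.2796 ≤ −1 ⇒ polar day, H₀ = π.
Bracket: H₀ sin φ sin δ + cos φ cos δ sin H₀ = 3.1416×-0.99604×-0.19937 + 0.08889×0.97992×0.00000 = 0.623860 + 0.000000 = 0.623860.
Inverse-square distance factor (a/d)² = 1.0058² = 1.011634.
Q̄ = (S₀/π) × 1.011634 × [bracket] = (965/π) × 1.011634 × 0.623860 = 193.9 W/m².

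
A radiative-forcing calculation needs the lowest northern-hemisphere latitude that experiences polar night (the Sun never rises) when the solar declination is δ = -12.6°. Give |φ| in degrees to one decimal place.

|φ| = 77.4°

Polar night requires cos H₀ = −tan φ tan δ ≥ 1, i.e. tan φ tan δ ≤ −1.
The boundary is |tan φ| · |tan δ| = 1, so |φ| = 90° − |δ| = 90° − 12.6° = 77.4° in the northern hemisphere.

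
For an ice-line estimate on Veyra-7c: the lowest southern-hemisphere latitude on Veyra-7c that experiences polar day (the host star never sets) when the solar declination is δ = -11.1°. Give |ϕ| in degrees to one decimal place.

Polar day requires cos h₀ = −tan ϕ tan δ ≤ −1, i.e. tan ϕ tan δ ≥ 1.
The boundary is |tan ϕ| · |tan δ| = 1, so |ϕ| = 90° − |δ| = 90° − 11.1° = 78.9° in the southern hemisphere.

|ϕ| = 78.9°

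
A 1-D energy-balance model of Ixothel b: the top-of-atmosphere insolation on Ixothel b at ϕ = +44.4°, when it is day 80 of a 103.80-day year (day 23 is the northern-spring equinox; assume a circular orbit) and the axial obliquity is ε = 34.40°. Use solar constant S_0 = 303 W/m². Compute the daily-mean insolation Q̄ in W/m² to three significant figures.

Q̄ ≈ 50.7 W/m²

Solar longitude: L_s = 360° × (80 − 23)/103.80 = 197.688°.
sin δ = sin 34.40° × sin 197.688° = -0.17165, so δ = -9.884°.
cos h₀ = −tan(+44.4°) tan(-9.884°) = 0.1706, h₀ = 1.3993 rad.
Bracket: h₀ sin ϕ sin δ + cos ϕ cos δ sin h₀ = 1.3993×0.69966×-0.17165 + 0.71447×0.98516×0.98534 = -0.168051 + 0.693549 = 0.525498.
Q̄ = (S_0/π) × [bracket] = (303/π) × 0.525498 = 50.68 W/m².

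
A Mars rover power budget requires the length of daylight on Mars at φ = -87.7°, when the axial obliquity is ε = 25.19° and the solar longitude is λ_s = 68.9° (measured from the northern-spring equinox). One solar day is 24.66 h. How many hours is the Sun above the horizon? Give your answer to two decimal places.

Solar declination: sin δ = sin ε · sin λ_s = sin 25.19° × sin 68.9° = 0.39708, so δ = +23.396°.
cos H₀ = −tan φ · tan δ = 10.7722 ≥ 1, so the Sun never rises (polar night) and H₀ = 0.
Daylight = 2H₀/(2π) × 24.66 h = (0.0000/π) × 24.66 = 0.00 h.

0.00 h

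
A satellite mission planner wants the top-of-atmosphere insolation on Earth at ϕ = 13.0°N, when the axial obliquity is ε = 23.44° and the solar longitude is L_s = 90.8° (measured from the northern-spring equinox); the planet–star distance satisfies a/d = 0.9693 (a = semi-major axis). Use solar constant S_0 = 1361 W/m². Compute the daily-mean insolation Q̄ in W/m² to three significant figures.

Solar declination: sin δ = sin ε · sin L_s = sin 23.44° × sin 90.8° = 0.39775, so δ = +23.438°.
cos h₀ = −tan(+13.0°) tan(+23.438°) = -0.1001, h₀ = 1.6710 rad.
Bracket: h₀ sin ϕ sin δ + cos ϕ cos δ sin h₀ = 1.6710×0.22495×0.39775 + 0.97437×0.91749×0.99498 = 0.149511 + 0.889487 = 1.038998.
Inverse-square distance factor (a/d)² = 0.9693² = 0.939542.
Q̄ = (S_0/π) × 0.939542 × [bracket] = (1361/π) × 0.939542 × 1.038998 = 422.9 W/m².

Q̄ ≈ 423 W/m²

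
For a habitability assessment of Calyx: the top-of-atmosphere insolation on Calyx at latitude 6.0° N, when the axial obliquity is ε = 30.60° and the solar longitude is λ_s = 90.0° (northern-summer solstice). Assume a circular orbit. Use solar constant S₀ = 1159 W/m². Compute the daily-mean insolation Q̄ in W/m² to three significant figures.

Q̄ ≈ 347 W/m²

Solar declination: sin δ = sin ε · sin λ_s = sin 30.60° × sin 90.0° = 0.50904, so δ = +30.600°.
cos H₀ = −tan(+6.0°) tan(+30.600°) = -0.0622, H₀ = 1.6330 rad.
Bracket: H₀ sin φ sin δ + cos φ cos δ sin H₀ = 1.6330×0.10453×0.50904 + 0.99452×0.86074×0.99807 = 0.086892 + 0.854371 = 0.941263.
Q̄ = (S₀/π) × [bracket] = (1159/π) × 0.941263 = 347.3 W/m².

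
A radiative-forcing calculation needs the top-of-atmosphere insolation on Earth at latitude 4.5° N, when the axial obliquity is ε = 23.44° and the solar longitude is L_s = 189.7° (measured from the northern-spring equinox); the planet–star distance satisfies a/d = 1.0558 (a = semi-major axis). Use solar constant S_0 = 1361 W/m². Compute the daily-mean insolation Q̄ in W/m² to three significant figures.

Q̄ ≈ 476 W/m²

Solar declination: sin δ = sin ε · sin L_s = sin 23.44° × sin 189.7° = -0.06702, so δ = -3.843°.
cos h₀ = −tan(+4.5°) tan(-3.843°) = 0.0053, h₀ = 1.5655 rad.
Bracket: h₀ sin ϕ sin δ + cos ϕ cos δ sin h₀ = 1.5655×0.07846×-0.06702 + 0.99692×0.99775×0.99999 = -0.008232 + 0.994667 = 0.986435.
Inverse-square distance factor (a/d)² = 1.0558² = 1.114714.
Q̄ = (S_0/π) × 1.114714 × [bracket] = (1361/π) × 1.114714 × 0.986435 = 476.4 W/m².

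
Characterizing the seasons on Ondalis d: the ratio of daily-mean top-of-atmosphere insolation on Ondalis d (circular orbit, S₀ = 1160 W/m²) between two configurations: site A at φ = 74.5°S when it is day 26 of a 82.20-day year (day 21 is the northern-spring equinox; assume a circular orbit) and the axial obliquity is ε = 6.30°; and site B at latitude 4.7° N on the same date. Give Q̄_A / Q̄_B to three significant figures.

— Configuration A (φ=-74.5°):
Solar longitude: λ_s = 360° × (26 − 21)/82.20 = 21.898°.
sin δ = sin 6.30° × sin 21.898° = 0.04093, so δ = +2.346°.
cos H₀ = −tan(-74.5°) tan(+2.346°) = 0.1477, H₀ = 1.4226 rad.
Bracket: H₀ sin φ sin δ + cos φ cos δ sin H₀ = 1.4226×-0.96363×0.04093 + 0.26724×0.99916×0.98903 = -0.056109 + 0.264086 = 0.207977.
Q̄ = (S₀/π) × [bracket] = (1160/π) × 0.207977 = 76.793 W/m².
— Configuration B (φ=+4.7°):
cos H₀ = −tan(+4.7°) tan(+2.346°) = -0.0034, H₀ = 1.5742 rad.
Bracket: H₀ sin φ sin δ + cos φ cos δ sin H₀ = 1.5742×0.08194×0.04093 + 0.99664×0.99916×0.99999 = 0.005280 + 0.995793 = 1.001073.
Q̄ = (S₀/π) × [bracket] = (1160/π) × 1.001073 = 369.64 W/m².
Ratio Q̄_A / Q̄_B = 76.793 / 369.64 = 0.2078.

Q̄_A / Q̄_B ≈ 0.208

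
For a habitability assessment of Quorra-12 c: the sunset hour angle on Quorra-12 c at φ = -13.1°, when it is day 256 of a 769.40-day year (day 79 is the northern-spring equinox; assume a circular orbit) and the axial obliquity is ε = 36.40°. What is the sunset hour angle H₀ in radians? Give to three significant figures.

Solar longitude: λ_s = 360° × (256 − 79)/769.40 = 82.818°.
sin δ = sin 36.40° × sin 82.818° = 0.58876, so δ = +36.069°.
cos H₀ = −tan φ · tan δ = −tan(-13.1°) × tan(+36.069°) = 0.1695, so H₀ = 1.4005 rad = 80.24°.

H₀ = 1.40 rad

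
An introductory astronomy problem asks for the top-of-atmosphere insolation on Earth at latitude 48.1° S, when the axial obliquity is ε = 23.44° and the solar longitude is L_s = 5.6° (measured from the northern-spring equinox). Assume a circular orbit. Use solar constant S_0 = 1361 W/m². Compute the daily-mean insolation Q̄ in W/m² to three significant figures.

Solar declination: sin δ = sin ε · sin L_s = sin 23.44° × sin 5.6° = 0.03882, so δ = +2.225°.
cos h₀ = −tan(-48.1°) tan(+2.225°) = 0.0433, h₀ = 1.5275 rad.
Bracket: h₀ sin ϕ sin δ + cos ϕ cos δ sin h₀ = 1.5275×-0.74431×0.03882 + 0.66783×0.99925×0.99906 = -0.044136 + 0.666702 = 0.622566.
Q̄ = (S_0/π) × [bracket] = (1361/π) × 0.622566 = 269.7 W/m².

Q̄ ≈ 270 W/m²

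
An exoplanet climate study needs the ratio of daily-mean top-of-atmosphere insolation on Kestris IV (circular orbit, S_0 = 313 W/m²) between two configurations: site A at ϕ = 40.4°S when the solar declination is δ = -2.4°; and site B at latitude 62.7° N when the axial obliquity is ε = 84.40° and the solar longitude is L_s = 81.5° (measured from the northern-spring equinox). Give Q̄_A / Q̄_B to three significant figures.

Q̄_A / Q̄_B ≈ 0.293

— Configuration A (ϕ=-40.4°):
cos h₀ = −tan(-40.4°) tan(-2.400°) = -0.0357, h₀ = 1.6065 rad.
Bracket: h₀ sin ϕ sin δ + cos ϕ cos δ sin h₀ = 1.6065×-0.64812×-0.04188 + 0.76154×0.99912×0.99936 = 0.043606 + 0.760383 = 0.803989.
Q̄ = (S_0/π) × [bracket] = (313/π) × 0.803989 = 80.102 W/m².
— Configuration B (ϕ=+62.7°):
Solar declination: sin δ = sin ε · sin L_s = sin 84.40° × sin 81.5° = 0.98430, so δ = +79.832°.
cos h₀ = −tan(+62.7°) tan(+79.832°) = -10.8031 ≤ −1 ⇒ polar day, h₀ = π.
Bracket: h₀ sin ϕ sin δ + cos ϕ cos δ sin h₀ = 3.1416×0.88862×0.98430 + 0.45865×0.17653×0.00000 = 2.747859 + 0.000000 = 2.747859.
Q̄ = (S_0/π) × [bracket] = (313/π) × 2.747859 = 273.77 W/m².
Ratio Q̄_A / Q̄_B = 80.102 / 273.77 = 0.2926.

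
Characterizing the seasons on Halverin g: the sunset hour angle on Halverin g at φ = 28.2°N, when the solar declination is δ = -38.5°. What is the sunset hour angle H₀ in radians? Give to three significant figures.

cos H₀ = −tan φ · tan δ = −tan(+28.2°) × tan(-38.500°) = 0.4265, so H₀ = 1.1302 rad = 64.75°.

H₀ = 1.13 rad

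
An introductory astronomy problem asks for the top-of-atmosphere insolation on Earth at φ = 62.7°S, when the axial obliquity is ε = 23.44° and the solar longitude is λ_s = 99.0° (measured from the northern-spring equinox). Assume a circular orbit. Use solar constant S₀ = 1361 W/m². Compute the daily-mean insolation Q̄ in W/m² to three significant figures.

Q̄ ≈ 12.4 W/m²

Solar declination: sin δ = sin ε · sin λ_s = sin 23.44° × sin 99.0° = 0.39289, so δ = +23.135°.
cos H₀ = −tan(-62.7°) tan(+23.135°) = 0.8278, H₀ = 0.5957 rad.
Bracket: H₀ sin φ sin δ + cos φ cos δ sin H₀ = 0.5957×-0.88862×0.39289 + 0.45865×0.91959×0.56106 = -0.207977 + 0.236638 = 0.028661.
Q̄ = (S₀/π) × [bracket] = (1361/π) × 0.028661 = 12.42 W/m².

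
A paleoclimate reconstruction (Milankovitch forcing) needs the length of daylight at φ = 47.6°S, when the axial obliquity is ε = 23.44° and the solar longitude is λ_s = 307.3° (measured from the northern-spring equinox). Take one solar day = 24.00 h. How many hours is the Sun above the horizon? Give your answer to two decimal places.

14.86 h

Solar declination: sin δ = sin ε · sin λ_s = sin 23.44° × sin 307.3° = -0.31643, so δ = -18.447°.
cos H₀ = −tan φ · tan δ = −tan(-47.6°) × tan(-18.447°) = -0.3653, so H₀ = 1.9448 rad = 111.43°.
Daylight = 2H₀/(2π) × 24.00 h = (1.9448/π) × 24.00 = 14.86 h.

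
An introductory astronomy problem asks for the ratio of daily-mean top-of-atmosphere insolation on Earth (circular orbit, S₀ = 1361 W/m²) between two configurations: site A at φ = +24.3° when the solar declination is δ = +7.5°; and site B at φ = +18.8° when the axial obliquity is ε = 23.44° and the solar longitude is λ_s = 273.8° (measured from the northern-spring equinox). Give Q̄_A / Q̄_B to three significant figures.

— Configuration A (φ=+24.3°):
cos H₀ = −tan(+24.3°) tan(+7.500°) = -0.0594, H₀ = 1.6303 rad.
Bracket: H₀ sin φ sin δ + cos φ cos δ sin H₀ = 1.6303×0.41151×0.13053 + 0.91140×0.99144×0.99823 = 0.087571 + 0.901999 = 0.989570.
Q̄ = (S₀/π) × [bracket] = (1361/π) × 0.989570 = 428.70 W/m².
— Configuration B (φ=+18.8°):
Solar declination: sin δ = sin ε · sin λ_s = sin 23.44° × sin 273.8° = -0.39691, so δ = -23.385°.
cos H₀ = −tan(+18.8°) tan(-23.385°) = 0.1472, H₀ = 1.4230 rad.
Bracket: H₀ sin φ sin δ + cos φ cos δ sin H₀ = 1.4230×0.32227×-0.39691 + 0.94665×0.91786×0.98910 = -0.182019 + 0.859421 = 0.677402.
Q̄ = (S₀/π) × [bracket] = (1361/π) × 0.677402 = 293.46 W/m².
Ratio Q̄_A / Q̄_B = 428.70 / 293.46 = 1.461.

Q̄_A / Q̄_B ≈ 1.46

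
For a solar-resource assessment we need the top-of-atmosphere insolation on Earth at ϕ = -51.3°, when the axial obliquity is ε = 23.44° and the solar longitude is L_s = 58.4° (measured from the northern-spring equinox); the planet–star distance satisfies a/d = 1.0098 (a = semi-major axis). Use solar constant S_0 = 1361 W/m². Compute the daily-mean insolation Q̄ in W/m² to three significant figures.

Q̄ ≈ 103 W/m²

Solar declination: sin δ = sin ε · sin L_s = sin 23.44° × sin 58.4° = 0.33881, so δ = +19.804°.
cos h₀ = −tan(-51.3°) tan(+19.804°) = 0.4495, h₀ = 1.1046 rad.
Bracket: h₀ sin ϕ sin δ + cos ϕ cos δ sin h₀ = 1.1046×-0.78043×0.33881 + 0.62524×0.94086×0.89329 = -0.292076 + 0.525490 = 0.233414.
Inverse-square distance factor (a/d)² = 1.0098² = 1.019696.
Q̄ = (S_0/π) × 1.019696 × [bracket] = (1361/π) × 1.019696 × 0.233414 = 103.1 W/m².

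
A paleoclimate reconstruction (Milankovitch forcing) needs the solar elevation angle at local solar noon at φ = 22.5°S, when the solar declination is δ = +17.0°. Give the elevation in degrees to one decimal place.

50.5°

At local noon the hour angle is zero, so the zenith angle equals |φ − δ| = |-22.5° − (+17.000°)| = 39.500°.
Elevation = 90° − 39.500° = 50.5°.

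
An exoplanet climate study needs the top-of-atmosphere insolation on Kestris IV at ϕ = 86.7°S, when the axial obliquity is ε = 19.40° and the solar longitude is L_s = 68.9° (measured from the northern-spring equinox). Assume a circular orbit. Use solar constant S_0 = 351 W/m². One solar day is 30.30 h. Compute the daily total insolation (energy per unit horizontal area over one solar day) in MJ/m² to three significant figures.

0.00 MJ/m²

Solar declination: sin δ = sin ε · sin L_s = sin 19.40° × sin 68.9° = 0.30989, so δ = +18.053°.
cos h₀ = −tan(-86.7°) tan(+18.053°) = 5.6528 ≥ 1 ⇒ polar night, h₀ = 0 and Q̄ = 0.
Daily total = Q̄ × 30.30 h × 3600 s/h = 0.00 MJ/m².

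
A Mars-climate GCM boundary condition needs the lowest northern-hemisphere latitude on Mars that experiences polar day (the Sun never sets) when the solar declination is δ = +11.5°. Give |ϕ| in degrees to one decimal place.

Polar day requires cos h₀ = −tan ϕ tan δ ≤ −1, i.e. tan ϕ tan δ ≥ 1.
The boundary is |tan ϕ| · |tan δ| = 1, so |ϕ| = 90° − |δ| = 90° − 11.5° = 78.5° in the northern hemisphere.

|ϕ| = 78.5°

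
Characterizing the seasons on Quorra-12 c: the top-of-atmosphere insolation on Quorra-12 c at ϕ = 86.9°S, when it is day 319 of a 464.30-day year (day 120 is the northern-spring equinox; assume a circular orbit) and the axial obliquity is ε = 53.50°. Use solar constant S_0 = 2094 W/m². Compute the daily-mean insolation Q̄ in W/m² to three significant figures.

Solar longitude: L_s = 360° × (319 − 120)/464.30 = 154.297°.
sin δ = sin 53.50° × sin 154.297° = 0.34864, so δ = +20.404°.
cos h₀ = −tan(-86.9°) tan(+20.404°) = 6.8684 ≥ 1 ⇒ polar night, h₀ = 0 and Q̄ = 0.

Q̄ ≈ 0.00 W/m²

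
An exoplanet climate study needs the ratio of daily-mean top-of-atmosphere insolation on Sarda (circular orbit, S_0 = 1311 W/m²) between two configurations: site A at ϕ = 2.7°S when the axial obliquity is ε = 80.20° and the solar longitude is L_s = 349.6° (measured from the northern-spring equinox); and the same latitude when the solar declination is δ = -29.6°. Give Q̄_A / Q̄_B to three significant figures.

— Configuration A (ϕ=-2.7°):
Solar declination: sin δ = sin ε · sin L_s = sin 80.20° × sin 349.6° = -0.17788, so δ = -10.247°.
cos h₀ = −tan(-2.7°) tan(-10.247°) = -0.0085, h₀ = 1.5793 rad.
Bracket: h₀ sin ϕ sin δ + cos ϕ cos δ sin h₀ = 1.5793×-0.04711×-0.17788 + 0.99889×0.98405×0.99996 = 0.013234 + 0.982918 = 0.996152.
Q̄ = (S_0/π) × [bracket] = (1311/π) × 0.996152 = 415.70 W/m².
— Configuration B (ϕ=-2.7°):
cos h₀ = −tan(-2.7°) tan(-29.600°) = -0.0268, h₀ = 1.5976 rad.
Bracket: h₀ sin ϕ sin δ + cos ϕ cos δ sin h₀ = 1.5976×-0.04711×-0.49394 + 0.99889×0.86949×0.99964 = 0.037175 + 0.868212 = 0.905387.
Q̄ = (S_0/π) × [bracket] = (1311/π) × 0.905387 = 377.82 W/m².
Ratio Q̄_A / Q̄_B = 415.70 / 377.82 = 1.100.

Q̄_A / Q̄_B ≈ 1.10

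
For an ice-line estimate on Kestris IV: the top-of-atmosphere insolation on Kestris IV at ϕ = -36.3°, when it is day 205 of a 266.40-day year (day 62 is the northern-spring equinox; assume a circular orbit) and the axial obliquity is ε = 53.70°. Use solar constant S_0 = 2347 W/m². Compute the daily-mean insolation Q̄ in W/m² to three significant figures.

Solar longitude: L_s = 360° × (205 − 62)/266.40 = 193.243°.
sin δ = sin 53.70° × sin 193.243° = -0.18463, so δ = -10.639°.
cos h₀ = −tan(-36.3°) tan(-10.639°) = -0.1380, h₀ = 1.7092 rad.
Bracket: h₀ sin ϕ sin δ + cos ϕ cos δ sin h₀ = 1.7092×-0.59201×-0.18463 + 0.80593×0.98281×0.99043 = 0.186820 + 0.784496 = 0.971316.
Q̄ = (S_0/π) × [bracket] = (2347/π) × 0.971316 = 725.6 W/m².

Q̄ ≈ 726 W/m²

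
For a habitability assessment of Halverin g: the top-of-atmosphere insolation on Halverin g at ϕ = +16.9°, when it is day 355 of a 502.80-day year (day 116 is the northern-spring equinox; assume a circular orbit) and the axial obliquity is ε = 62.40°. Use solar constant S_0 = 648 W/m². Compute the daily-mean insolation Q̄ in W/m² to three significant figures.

Solar longitude: L_s = 360° × (355 − 116)/502.80 = 171.122°.
sin δ = sin 62.40° × sin 171.122° = 0.13677, so δ = +7.861°.
cos h₀ = −tan(+16.9°) tan(+7.861°) = -0.0419, h₀ = 1.6128 rad.
Bracket: h₀ sin ϕ sin δ + cos ϕ cos δ sin h₀ = 1.6128×0.29070×0.13677 + 0.95681×0.99060×0.99912 = 0.064123 + 0.946982 = 1.011105.
Q̄ = (S_0/π) × [bracket] = (648/π) × 1.011105 = 208.6 W/m².

Q̄ ≈ 209 W/m²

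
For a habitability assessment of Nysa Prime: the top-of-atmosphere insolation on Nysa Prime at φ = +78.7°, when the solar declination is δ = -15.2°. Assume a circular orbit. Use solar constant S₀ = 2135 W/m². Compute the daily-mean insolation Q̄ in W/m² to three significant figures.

cos H₀ = −tan(+78.7°) tan(-15.200°) = 1.3597 ≥ 1 ⇒ polar night, H₀ = 0 and Q̄ = 0.

Q̄ ≈ 0.00 W/m²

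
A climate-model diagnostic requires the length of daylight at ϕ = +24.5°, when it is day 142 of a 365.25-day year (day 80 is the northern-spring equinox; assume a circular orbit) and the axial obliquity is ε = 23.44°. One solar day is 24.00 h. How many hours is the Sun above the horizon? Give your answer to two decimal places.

13.30 h

Solar longitude: L_s = 360° × (142 − 80)/365.25 = 61.109°.
sin δ = sin 23.44° × sin 61.109° = 0.34828, so δ = +20.382°.
cos h₀ = −tan ϕ · tan δ = −tan(+24.5°) × tan(+20.382°) = -0.1693, so h₀ = 1.7409 rad = 99.75°.
Daylight = 2h₀/(2π) × 24.00 h = (1.7409/π) × 24.00 = 13.30 h.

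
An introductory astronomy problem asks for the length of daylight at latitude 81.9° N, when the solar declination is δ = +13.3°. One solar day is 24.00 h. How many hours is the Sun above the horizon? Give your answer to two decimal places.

24.00 h

Sunrise equation: cos H₀ = −tan φ · tan δ = -1.6610 ≤ −1, so the Sun never sets (polar day) and H₀ = π.
Daylight = 2H₀/(2π) × 24.00 h = (3.1416/π) × 24.00 = 24.00 h.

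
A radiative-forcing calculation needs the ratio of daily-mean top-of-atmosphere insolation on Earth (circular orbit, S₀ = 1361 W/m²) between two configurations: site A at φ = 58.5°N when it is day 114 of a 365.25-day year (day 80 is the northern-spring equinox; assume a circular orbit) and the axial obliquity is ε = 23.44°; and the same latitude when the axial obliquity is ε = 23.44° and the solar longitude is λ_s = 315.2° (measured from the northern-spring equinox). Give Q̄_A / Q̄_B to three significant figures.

— Configuration A (φ=+58.5°):
Solar longitude: λ_s = 360° × (114 − 80)/365.25 = 33.511°.
sin δ = sin 23.44° × sin 33.511° = 0.21962, so δ = +12.687°.
cos H₀ = −tan(+58.5°) tan(+12.687°) = -0.3674, H₀ = 1.9470 rad.
Bracket: H₀ sin φ sin δ + cos φ cos δ sin H₀ = 1.9470×0.85264×0.21962 + 0.52250×0.97559×0.93008 = 0.364589 + 0.474104 = 0.838693.
Q̄ = (S₀/π) × [bracket] = (1361/π) × 0.838693 = 363.34 W/m².
— Configuration B (φ=+58.5°):
Solar declination: sin δ = sin ε · sin λ_s = sin 23.44° × sin 315.2° = -0.28030, so δ = -16.278°.
cos H₀ = −tan(+58.5°) tan(-16.278°) = 0.4765, H₀ = 1.0741 rad.
Bracket: H₀ sin φ sin δ + cos φ cos δ sin H₀ = 1.0741×0.85264×-0.28030 + 0.52250×0.95991×0.87917 = -0.256705 + 0.440950 = 0.184245.
Q̄ = (S₀/π) × [bracket] = (1361/π) × 0.184245 = 79.819 W/m².
Ratio Q̄_A / Q̄_B = 363.34 / 79.819 = 4.552.

Q̄_A / Q̄_B ≈ 4.55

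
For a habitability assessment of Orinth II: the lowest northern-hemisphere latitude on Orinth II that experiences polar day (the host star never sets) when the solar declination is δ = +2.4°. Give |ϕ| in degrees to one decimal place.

Polar day requires cos h₀ = −tan ϕ tan δ ≤ −1, i.e. tan ϕ tan δ ≥ 1.
The boundary is |tan ϕ| · |tan δ| = 1, so |ϕ| = 90° − |δ| = 90° − 2.4° = 87.6° in the northern hemisphere.

|ϕ| = 87.6°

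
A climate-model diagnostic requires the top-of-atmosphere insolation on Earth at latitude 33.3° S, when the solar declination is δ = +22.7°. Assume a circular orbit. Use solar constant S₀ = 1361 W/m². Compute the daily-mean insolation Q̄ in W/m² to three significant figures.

cos H₀ = −tan(-33.3°) tan(+22.700°) = 0.2748, H₀ = 1.2924 rad.
Bracket: H₀ sin φ sin δ + cos φ cos δ sin H₀ = 1.2924×-0.54902×0.38591 + 0.83581×0.92254×0.96151 = -0.273824 + 0.741390 = 0.467566.
Q̄ = (S₀/π) × [bracket] = (1361/π) × 0.467566 = 202.6 W/m².

Q̄ ≈ 203 W/m²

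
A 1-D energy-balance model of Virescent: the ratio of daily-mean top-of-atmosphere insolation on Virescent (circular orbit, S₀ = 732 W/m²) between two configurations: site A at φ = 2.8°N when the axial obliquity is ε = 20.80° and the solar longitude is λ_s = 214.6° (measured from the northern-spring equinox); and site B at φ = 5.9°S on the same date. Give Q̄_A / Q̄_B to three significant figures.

— Configuration A (φ=+2.8°):
Solar declination: sin δ = sin ε · sin λ_s = sin 20.80° × sin 214.6° = -0.20165, so δ = -11.633°.
cos H₀ = −tan(+2.8°) tan(-11.633°) = 0.0101, H₀ = 1.5607 rad.
Bracket: H₀ sin φ sin δ + cos φ cos δ sin H₀ = 1.5607×0.04885×-0.20165 + 0.99881×0.97946×0.99995 = -0.015374 + 0.978246 = 0.962872.
Q̄ = (S₀/π) × [bracket] = (732/π) × 0.962872 = 224.35 W/m².
— Configuration B (φ=-5.9°):
cos H₀ = −tan(-5.9°) tan(-11.633°) = -0.0213, H₀ = 1.5921 rad.
Bracket: H₀ sin φ sin δ + cos φ cos δ sin H₀ = 1.5921×-0.10279×-0.20165 + 0.99470×0.97946×0.99977 = 0.033000 + 0.974045 = 1.007045.
Q̄ = (S₀/π) × [bracket] = (732/π) × 1.007045 = 234.64 W/m².
Ratio Q̄_A / Q̄_B = 224.35 / 234.64 = 0.9561.

Q̄_A / Q̄_B ≈ 0.956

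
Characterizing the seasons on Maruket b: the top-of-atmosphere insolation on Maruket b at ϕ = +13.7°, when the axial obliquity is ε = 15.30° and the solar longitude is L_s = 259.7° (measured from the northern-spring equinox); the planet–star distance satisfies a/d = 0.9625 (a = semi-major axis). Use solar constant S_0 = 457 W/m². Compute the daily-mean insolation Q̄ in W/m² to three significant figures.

Solar declination: sin δ = sin ε · sin L_s = sin 15.30° × sin 259.7° = -0.25962, so δ = -15.048°.
cos h₀ = −tan(+13.7°) tan(-15.048°) = 0.0655, h₀ = 1.5052 rad.
Bracket: h₀ sin ϕ sin δ + cos ϕ cos δ sin h₀ = 1.5052×0.23684×-0.25962 + 0.97155×0.96571×0.99785 = -0.092552 + 0.936218 = 0.843666.
Inverse-square distance factor (a/d)² = 0.9625² = 0.926406.
Q̄ = (S_0/π) × 0.926406 × [bracket] = (457/π) × 0.926406 × 0.843666 = 113.7 W/m².

Q̄ ≈ 114 W/m²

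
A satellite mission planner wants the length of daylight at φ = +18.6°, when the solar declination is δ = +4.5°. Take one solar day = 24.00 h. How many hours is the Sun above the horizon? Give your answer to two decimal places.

cos H₀ = −tan φ · tan δ = −tan(+18.6°) × tan(+4.500°) = -0.0265, so H₀ = 1.5973 rad = 91.52°.
Daylight = 2H₀/(2π) × 24.00 h = (1.5973/π) × 24.00 = 12.20 h.

12.20 h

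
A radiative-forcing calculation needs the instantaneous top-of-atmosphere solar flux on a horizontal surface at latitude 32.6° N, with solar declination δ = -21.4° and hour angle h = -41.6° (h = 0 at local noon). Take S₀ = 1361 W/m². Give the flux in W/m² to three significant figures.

cos θ_z = sin φ sin δ + cos φ cos δ cos h = -0.196585 + 0.586551 = 0.389966.
Flux = S₀ · cos θ_z = 1361 × 0.389966 = 530.7 W/m².

531 W/m²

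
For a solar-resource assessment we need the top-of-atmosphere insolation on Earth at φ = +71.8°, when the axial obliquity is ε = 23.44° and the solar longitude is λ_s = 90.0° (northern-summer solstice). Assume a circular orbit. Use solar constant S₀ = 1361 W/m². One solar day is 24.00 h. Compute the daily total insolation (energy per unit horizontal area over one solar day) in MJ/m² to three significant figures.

Solar declination: sin δ = sin ε · sin λ_s = sin 23.44° × sin 90.0° = 0.39779, so δ = +23.440°.
cos H₀ = −tan(+71.8°) tan(+23.440°) = -1.3187 ≤ −1 ⇒ polar day, H₀ = π.
Bracket: H₀ sin φ sin δ + cos φ cos δ sin H₀ = 3.1416×0.94997×0.39779 + 0.31233×0.91748×0.00000 = 1.187175 + 0.000000 = 1.187175.
Q̄ = (S₀/π) × [bracket] = (1361/π) × 1.187175 = 514.31 W/m².
Daily total = Q̄ × 24.00 h × 3600 s/h = 514.31 × 24.00 × 3600 / 10⁶ = 44.44 MJ/m².

44.4 MJ/m²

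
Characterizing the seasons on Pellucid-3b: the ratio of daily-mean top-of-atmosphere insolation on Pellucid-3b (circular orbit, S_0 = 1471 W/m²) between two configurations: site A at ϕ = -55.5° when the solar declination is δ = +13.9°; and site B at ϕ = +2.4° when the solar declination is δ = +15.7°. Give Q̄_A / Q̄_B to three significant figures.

— Configuration A (ϕ=-55.5°):
cos h₀ = −tan(-55.5°) tan(+13.900°) = 0.3601, h₀ = 1.2024 rad.
Bracket: h₀ sin ϕ sin δ + cos ϕ cos δ sin h₀ = 1.2024×-0.82413×0.24023 + 0.56641×0.97072×0.93292 = -0.238052 + 0.512943 = 0.274891.
Q̄ = (S_0/π) × [bracket] = (1471/π) × 0.274891 = 128.71 W/m².
— Configuration B (ϕ=+2.4°):
cos h₀ = −tan(+2.4°) tan(+15.700°) = -0.0118, h₀ = 1.5826 rad.
Bracket: h₀ sin ϕ sin δ + cos ϕ cos δ sin h₀ = 1.5826×0.04188×0.27060 + 0.99912×0.96269×0.99993 = 0.017935 + 0.961776 = 0.979711.
Q̄ = (S_0/π) × [bracket] = (1471/π) × 0.979711 = 458.73 W/m².
Ratio Q̄_A / Q̄_B = 128.71 / 458.73 = 0.2806.

Q̄_A / Q̄_B ≈ 0.281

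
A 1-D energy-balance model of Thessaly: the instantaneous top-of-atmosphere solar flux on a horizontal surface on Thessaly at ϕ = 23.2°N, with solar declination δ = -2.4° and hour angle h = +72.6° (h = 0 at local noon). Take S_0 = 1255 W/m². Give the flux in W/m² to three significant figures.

324 W/m²

cos θ_z = sin ϕ sin δ + cos ϕ cos δ cos h = -0.016497 + 0.274618 = 0.258121.
Flux = S_0 · cos θ_z = 1255 × 0.258121 = 323.9 W/m².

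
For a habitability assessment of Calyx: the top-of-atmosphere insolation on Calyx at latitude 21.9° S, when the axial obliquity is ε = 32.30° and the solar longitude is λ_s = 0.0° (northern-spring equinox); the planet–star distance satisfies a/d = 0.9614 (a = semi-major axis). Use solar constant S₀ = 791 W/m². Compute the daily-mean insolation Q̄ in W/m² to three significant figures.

Q̄ ≈ 216 W/m²

Solar declination: sin δ = sin ε · sin λ_s = sin 32.30° × sin 0.0° = 0.00000, so δ = +0.000°.
cos H₀ = −tan(-21.9°) tan(+0.000°) = 0.0000, H₀ = 1.5708 rad.
Bracket: H₀ sin φ sin δ + cos φ cos δ sin H₀ = 1.5708×-0.37299×0.00000 + 0.92784×1.00000×1.00000 = -0.000000 + 0.927840 = 0.927840.
Inverse-square distance factor (a/d)² = 0.9614² = 0.924290.
Q̄ = (S₀/π) × 0.924290 × [bracket] = (791/π) × 0.924290 × 0.927840 = 215.9 W/m².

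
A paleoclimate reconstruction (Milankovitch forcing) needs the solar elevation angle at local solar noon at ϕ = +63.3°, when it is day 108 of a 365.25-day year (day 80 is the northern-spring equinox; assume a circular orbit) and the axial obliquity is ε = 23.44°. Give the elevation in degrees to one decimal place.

Solar longitude: L_s = 360° × (108 − 80)/365.25 = 27.598°.
sin δ = sin 23.44° × sin 27.598° = 0.18428, so δ = +10.619°.
At local noon the hour angle is zero, so the zenith angle equals |ϕ − δ| = |+63.3° − (+10.619°)| = 52.681°.
Elevation = 90° − 52.681° = 37.3°.

37.3°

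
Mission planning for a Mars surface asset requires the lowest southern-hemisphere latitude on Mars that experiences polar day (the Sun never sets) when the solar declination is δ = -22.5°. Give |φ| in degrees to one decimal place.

Polar day requires cos H₀ = −tan φ tan δ ≤ −1, i.e. tan φ tan δ ≥ 1.
The boundary is |tan φ| · |tan δ| = 1, so |φ| = 90° − |δ| = 90° − 22.5° = 67.5° in the southern hemisphere.

|φ| = 67.5°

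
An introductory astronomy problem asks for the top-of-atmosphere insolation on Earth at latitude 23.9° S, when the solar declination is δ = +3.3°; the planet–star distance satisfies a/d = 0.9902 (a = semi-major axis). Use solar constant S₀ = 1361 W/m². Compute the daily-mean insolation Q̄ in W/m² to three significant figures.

cos H₀ = −tan(-23.9°) tan(+3.300°) = 0.0256, H₀ = 1.5452 rad.
Bracket: H₀ sin φ sin δ + cos φ cos δ sin H₀ = 1.5452×-0.40514×0.05756 + 0.91425×0.99834×0.99967 = -0.036034 + 0.912431 = 0.876397.
Inverse-square distance factor (a/d)² = 0.9902² = 0.980496.
Q̄ = (S₀/π) × 0.980496 × [bracket] = (1361/π) × 0.980496 × 0.876397 = 372.3 W/m².

Q̄ ≈ 372 W/m²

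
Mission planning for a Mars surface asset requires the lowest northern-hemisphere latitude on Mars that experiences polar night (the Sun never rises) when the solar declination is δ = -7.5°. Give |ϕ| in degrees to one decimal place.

Polar night requires cos h₀ = −tan ϕ tan δ ≥ 1, i.e. tan ϕ tan δ ≤ −1.
The boundary is |tan ϕ| · |tan δ| = 1, so |ϕ| = 90° − |δ| = 90° − 7.5° = 82.5° in the northern hemisphere.

|ϕ| = 82.5°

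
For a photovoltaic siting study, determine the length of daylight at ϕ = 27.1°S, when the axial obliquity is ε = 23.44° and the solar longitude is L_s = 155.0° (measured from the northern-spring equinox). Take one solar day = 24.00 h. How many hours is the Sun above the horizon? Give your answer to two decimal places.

Solar declination: sin δ = sin ε · sin L_s = sin 23.44° × sin 155.0° = 0.16811, so δ = +9.678°.
cos h₀ = −tan ϕ · tan δ = −tan(-27.1°) × tan(+9.678°) = 0.0873, so h₀ = 1.4834 rad = 84.99°.
Daylight = 2h₀/(2π) × 24.00 h = (1.4834/π) × 24.00 = 11.33 h.

11.33 h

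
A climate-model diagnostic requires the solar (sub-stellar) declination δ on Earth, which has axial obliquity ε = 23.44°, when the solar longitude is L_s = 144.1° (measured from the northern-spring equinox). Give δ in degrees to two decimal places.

δ = +13.49°

sin δ = sin ε · sin L_s = sin 23.44° × sin 144.1° = 0.233252.
δ = arcsin(0.233252) = +13.49°.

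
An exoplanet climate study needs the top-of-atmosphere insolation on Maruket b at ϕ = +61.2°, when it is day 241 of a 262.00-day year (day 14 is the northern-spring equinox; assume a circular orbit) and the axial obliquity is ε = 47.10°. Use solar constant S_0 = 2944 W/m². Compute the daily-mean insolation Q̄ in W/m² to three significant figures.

Q̄ ≈ 0.00 W/m²

Solar longitude: L_s = 360° × (241 − 14)/262.00 = 311.908°.
sin δ = sin 47.10° × sin 311.908° = -0.54517, so δ = -33.036°.
cos h₀ = −tan(+61.2°) tan(-33.036°) = 1.1829 ≥ 1 ⇒ polar night, h₀ = 0 and Q̄ = 0.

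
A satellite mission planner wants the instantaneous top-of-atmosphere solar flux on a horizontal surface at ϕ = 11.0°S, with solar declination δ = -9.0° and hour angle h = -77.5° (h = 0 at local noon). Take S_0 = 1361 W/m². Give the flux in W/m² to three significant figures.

cos θ_z = sin ϕ sin δ + cos ϕ cos δ cos h = 0.029849 + 0.209847 = 0.239696.
Flux = S_0 · cos θ_z = 1361 × 0.239696 = 326.2 W/m².

326 W/m²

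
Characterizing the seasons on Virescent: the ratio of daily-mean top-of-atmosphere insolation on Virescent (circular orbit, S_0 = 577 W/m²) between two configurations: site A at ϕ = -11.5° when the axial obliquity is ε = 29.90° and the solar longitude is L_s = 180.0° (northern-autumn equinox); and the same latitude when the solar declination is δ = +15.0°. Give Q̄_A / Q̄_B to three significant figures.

Q̄_A / Q̄_B ≈ 1.13

— Configuration A (ϕ=-11.5°):
Solar declination: sin δ = sin ε · sin L_s = sin 29.90° × sin 180.0° = 0.00000, so δ = +0.000°.
cos h₀ = −tan(-11.5°) tan(+0.000°) = 0.0000, h₀ = 1.5708 rad.
Bracket: h₀ sin ϕ sin δ + cos ϕ cos δ sin h₀ = 1.5708×-0.19937×0.00000 + 0.97992×1.00000×1.00000 = -0.000000 + 0.979920 = 0.979920.
Q̄ = (S_0/π) × [bracket] = (577/π) × 0.979920 = 179.98 W/m².
— Configuration B (ϕ=-11.5°):
cos h₀ = −tan(-11.5°) tan(+15.000°) = 0.0545, h₀ = 1.5163 rad.
Bracket: h₀ sin ϕ sin δ + cos ϕ cos δ sin h₀ = 1.5163×-0.19937×0.25882 + 0.97992×0.96593×0.99851 = -0.078243 + 0.945124 = 0.866881.
Q̄ = (S_0/π) × [bracket] = (577/π) × 0.866881 = 159.22 W/m².
Ratio Q̄_A / Q̄_B = 179.98 / 159.22 = 1.130.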